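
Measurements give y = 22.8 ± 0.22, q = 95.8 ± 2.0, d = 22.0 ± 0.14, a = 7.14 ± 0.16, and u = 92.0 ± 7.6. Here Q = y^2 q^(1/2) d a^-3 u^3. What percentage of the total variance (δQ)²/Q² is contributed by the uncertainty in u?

(δQ/Q)² = (2·δy/y)² + (½·δq/q)² + (1·δd/d)² + (-3·δa/a)² + (3·δu/u)²
  y term: (2×0.00965)² = 0.000372
  q term: (0.5×0.0209)² = 0.000109
  d term: (1×0.00636)² = 4.05e-05
  a term: (-3×0.0224)² = 0.00452
  u term: (3×0.0826)² = 0.0614
Total = 0.0665. Share from u = 0.0614/0.0665 = 0.924.

92.4%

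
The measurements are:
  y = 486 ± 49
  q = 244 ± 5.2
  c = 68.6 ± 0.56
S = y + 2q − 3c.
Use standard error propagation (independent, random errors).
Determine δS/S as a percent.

6.52%

Sums and differences: (δS)² = Σ (cᵢ δxᵢ)².
  (δy)² = 2400;  (2·δq)² = 108;  (3·δc)² = 2.82
δS = √(2510) = 50.1
S = 768, so δS/S = 50.1/768 = 0.0652.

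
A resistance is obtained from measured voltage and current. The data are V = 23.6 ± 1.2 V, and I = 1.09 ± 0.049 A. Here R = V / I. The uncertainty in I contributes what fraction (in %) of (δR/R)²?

43.9%

(δR/R)² = (1·δV/V)² + (-1·δI/I)²
  V term: (1×0.0508)² = 0.00259
  I term: (-1×0.0450)² = 0.00202
Total = 0.00461. Share from I = 0.00202/0.00461 = 0.439.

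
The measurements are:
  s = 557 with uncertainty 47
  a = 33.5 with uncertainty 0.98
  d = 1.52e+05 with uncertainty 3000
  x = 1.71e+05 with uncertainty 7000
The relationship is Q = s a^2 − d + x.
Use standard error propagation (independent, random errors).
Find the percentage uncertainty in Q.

10.0%

Let p = s·a^2 = 6.25e+05. δp/p = √((1·δs/s)² + (2·δa/a)²) = √(0.00712 + 0.00342) = 0.103, so δp = 64200.
Q = p − d + x: δQ = √(δp² + δd² + δx²) = √(4.12e+09 + 9e+06 + 4.9e+07) = 64600
Q = 6.44e+05, so δQ/Q = 64600/6.44e+05 = 0.100.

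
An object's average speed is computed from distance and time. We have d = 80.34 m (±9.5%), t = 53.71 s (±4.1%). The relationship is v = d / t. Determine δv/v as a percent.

10.3%

Each factor contributes (exponent × relative error)² to (δv/v)²:
  (1·δd/d)² = (1×0.0950)² = 0.00903;  (-1·δt/t)² = (-1×0.0410)² = 0.00168
δv/v = √(0.0107) = 0.103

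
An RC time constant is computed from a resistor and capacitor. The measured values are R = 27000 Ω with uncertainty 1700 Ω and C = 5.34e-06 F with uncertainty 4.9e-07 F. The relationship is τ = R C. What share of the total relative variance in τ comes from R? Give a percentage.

32.0%

(δτ/τ)² = (1·δR/R)² + (1·δC/C)²
  R term: (1×0.0630)² = 0.00396
  C term: (1×0.0918)² = 0.00842
Total = 0.0124. Share from R = 0.00396/0.0124 = 0.320.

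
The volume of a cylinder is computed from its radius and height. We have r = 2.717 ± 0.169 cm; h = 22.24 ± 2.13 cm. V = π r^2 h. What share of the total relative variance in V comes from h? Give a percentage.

37.2%

(δV/V)² = (2·δr/r)² + (1·δh/h)²
  r term: (2×0.0622)² = 0.0155
  h term: (1×0.0958)² = 0.00917
Total = 0.0246. Share from h = 0.00917/0.0246 = 0.372.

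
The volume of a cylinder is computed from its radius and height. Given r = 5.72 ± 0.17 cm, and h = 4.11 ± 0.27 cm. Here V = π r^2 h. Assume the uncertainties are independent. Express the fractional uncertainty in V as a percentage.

Products/powers → add relative errors in quadrature, weighted by exponent:
  (2·δr/r)² = (2×0.0297)² = 0.00353;  (1·δh/h)² = (1×0.0657)² = 0.00432
δV/V = √(0.00785) = 0.0886

8.86%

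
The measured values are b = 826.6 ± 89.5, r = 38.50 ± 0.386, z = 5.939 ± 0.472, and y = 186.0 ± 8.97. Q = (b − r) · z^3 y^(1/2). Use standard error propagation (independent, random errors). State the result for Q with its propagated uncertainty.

Let u = b − r = 788.1. δu = √(δb² + δr²) = √(8010 + 0.149) = 89.5, so δu/u = 0.114.
Q is then a monomial in u, z, y:
δQ/Q = √((δu/u)² + (3·δz/z)² + (½·δy/y)²) = √(0.0129 + 0.0568 + 0.000581) = 0.265
Q = 2.252e+06, so δQ = 0.265 × 2.252e+06 = 5.97e+05.

(2.252 ± 0.597) × 10^6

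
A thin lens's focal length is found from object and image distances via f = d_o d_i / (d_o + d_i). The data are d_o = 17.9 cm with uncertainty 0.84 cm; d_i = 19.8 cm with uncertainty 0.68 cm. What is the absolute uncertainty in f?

0.278 cm

∂f/∂d_o = (d_i/(d_o+d_i))² = 0.276;  ∂f/∂d_i = (d_o/(d_o+d_i))² = 0.225
δf = √((∂f/∂d_o · δd_o)² + (∂f/∂d_i · δd_i)²) = √(0.0537 + 0.0235) = 0.278 cm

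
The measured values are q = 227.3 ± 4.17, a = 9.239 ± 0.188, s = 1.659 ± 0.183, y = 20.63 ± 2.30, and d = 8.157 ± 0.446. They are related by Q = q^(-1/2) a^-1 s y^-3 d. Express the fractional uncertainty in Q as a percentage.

For a monomial Q ∝ q^(-1/2), a^-1, s, y^-3, d, fractional errors add in quadrature:
  (−½·δq/q)² = (-0.5×0.0183)² = 8.41e-05;  (-1·δa/a)² = (-1×0.0203)² = 0.000414;  (1·δs/s)² = (1×0.110)² = 0.0122;  (-3·δy/y)² = (-3×0.111)² = 0.112;  (1·δd/d)² = (1×0.0547)² = 0.00299
δQ/Q = √(0.128) = 0.357

35.7%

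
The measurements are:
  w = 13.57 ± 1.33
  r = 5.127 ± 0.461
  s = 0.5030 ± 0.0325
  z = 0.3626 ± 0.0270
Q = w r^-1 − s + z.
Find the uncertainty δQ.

0.355

Let p = w·r^-1 = 2.647. δp/p = √((1·δw/w)² + (-1·δr/r)²) = √(0.00961 + 0.00808) = 0.133, so δp = 0.352.
Q = p − s + z: δQ = √(δp² + δs² + δz²) = √(0.124 + 0.00106 + 0.000729) = 0.355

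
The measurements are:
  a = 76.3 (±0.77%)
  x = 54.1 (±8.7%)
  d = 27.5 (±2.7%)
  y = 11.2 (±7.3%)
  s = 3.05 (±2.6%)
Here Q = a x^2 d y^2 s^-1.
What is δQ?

5.82e+07

Since Q is a product/quotient, work with relative uncertainties:
  (1·δa/a)² = (1×0.00770)² = 5.93e-05;  (2·δx/x)² = (2×0.0870)² = 0.0303;  (1·δd/d)² = (1×0.0270)² = 0.000729;  (2·δy/y)² = (2×0.0730)² = 0.0213;  (-1·δs/s)² = (-1×0.0260)² = 0.000676
δQ/Q = √(0.0531) = 0.230
Q = 2.53e+08, so δQ = 0.230 × 2.53e+08 = 5.82e+07.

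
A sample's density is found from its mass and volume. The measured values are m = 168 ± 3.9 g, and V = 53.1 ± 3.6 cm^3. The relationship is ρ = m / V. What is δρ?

Relative error in a monomial: (δρ/ρ)² = Σ (nᵢ · δxᵢ/xᵢ)².
  (1·δm/m)² = (1×0.0232)² = 0.000539;  (-1·δV/V)² = (-1×0.0678)² = 0.00460
δρ/ρ = √(0.00514) = 0.0717
ρ = 3.16 g/cm^3, so δρ = 0.0717 × 3.16 = 0.227 g/cm^3.

0.227 g/cm^3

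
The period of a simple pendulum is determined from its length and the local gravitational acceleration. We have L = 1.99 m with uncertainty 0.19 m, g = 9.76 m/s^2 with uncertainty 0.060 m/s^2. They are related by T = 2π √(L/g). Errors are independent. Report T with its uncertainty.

2.84 ± 0.136 s

Each factor contributes (exponent × relative error)² to (δT/T)²:
  (½·δL/L)² = (0.5×0.0955)² = 0.00228;  (−½·δg/g)² = (-0.5×0.00615)² = 9.45e-06
δT/T = √(0.00229) = 0.0478
T = 2.84 s, so δT = 0.0478 × 2.84 = 0.136 s.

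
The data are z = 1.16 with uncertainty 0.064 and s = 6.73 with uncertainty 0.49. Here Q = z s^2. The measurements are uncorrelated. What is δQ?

Relative error in a monomial: (δQ/Q)² = Σ (nᵢ · δxᵢ/xᵢ)².
  (1·δz/z)² = (1×0.0552)² = 0.00304;  (2·δs/s)² = (2×0.0728)² = 0.0212
δQ/Q = √(0.0242) = 0.156
Q = 52.5, so δQ = 0.156 × 52.5 = 8.18.

8.18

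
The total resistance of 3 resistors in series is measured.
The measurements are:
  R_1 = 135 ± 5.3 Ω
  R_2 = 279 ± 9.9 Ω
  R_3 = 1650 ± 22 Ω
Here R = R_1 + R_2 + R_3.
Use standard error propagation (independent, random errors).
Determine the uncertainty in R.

24.7 Ω

Each term contributes (cᵢ δxᵢ)² to (δR)²:
  (δR_1)² = 28.1;  (δR_2)² = 98.0;  (δR_3)² = 484
δR = √(610) = 24.7 Ω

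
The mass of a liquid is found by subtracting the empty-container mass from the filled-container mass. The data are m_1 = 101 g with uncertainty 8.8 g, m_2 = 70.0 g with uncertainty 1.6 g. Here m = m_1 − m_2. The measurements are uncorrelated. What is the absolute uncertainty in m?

m is a linear combination, so absolute uncertainties add in quadrature:
  (δm_1)² = 77.4;  (δm_2)² = 2.56
δm = √(80.0) = 8.94 g

8.94 g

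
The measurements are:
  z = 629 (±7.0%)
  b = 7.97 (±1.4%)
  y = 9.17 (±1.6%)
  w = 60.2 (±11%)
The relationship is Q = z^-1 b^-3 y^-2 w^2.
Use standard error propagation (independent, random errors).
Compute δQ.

Q is a product of powers, so relative uncertainties combine in quadrature:
  (-1·δz/z)² = (-1×0.0700)² = 0.00490;  (-3·δb/b)² = (-3×0.0140)² = 0.00176;  (-2·δy/y)² = (-2×0.0160)² = 0.00102;  (2·δw/w)² = (2×0.110)² = 0.0484
δQ/Q = √(0.0561) = 0.237
Q = 0.000135, so δQ = 0.237 × 0.000135 = 3.21e-05.

3.21e-05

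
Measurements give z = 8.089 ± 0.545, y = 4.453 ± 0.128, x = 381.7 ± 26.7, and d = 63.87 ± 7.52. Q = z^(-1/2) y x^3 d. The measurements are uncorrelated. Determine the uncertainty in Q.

1.36e+09

Relative error in a monomial: (δQ/Q)² = Σ (nᵢ · δxᵢ/xᵢ)².
  (−½·δz/z)² = (-0.5×0.0674)² = 0.00113;  (1·δy/y)² = (1×0.0287)² = 0.000826;  (3·δx/x)² = (3×0.0700)² = 0.0440;  (1·δd/d)² = (1×0.118)² = 0.0139
δQ/Q = √(0.0599) = 0.245
Q = 5.561e+09, so δQ = 0.245 × 5.561e+09 = 1.36e+09.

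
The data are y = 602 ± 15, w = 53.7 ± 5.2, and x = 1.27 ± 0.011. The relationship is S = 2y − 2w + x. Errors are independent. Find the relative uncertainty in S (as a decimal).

Sums and differences: (δS)² = Σ (cᵢ δxᵢ)².
  (2·δy)² = 900;  (2·δw)² = 108;  (δx)² = 0.000121
δS = √(1010) = 31.8
S = 1100, so δS/S = 31.8/1100 = 0.0289.

0.0289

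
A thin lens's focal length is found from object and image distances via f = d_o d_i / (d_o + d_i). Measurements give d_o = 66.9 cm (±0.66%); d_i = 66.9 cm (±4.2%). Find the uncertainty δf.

∂f/∂d_o = (d_i/(d_o+d_i))² = 0.250;  ∂f/∂d_i = (d_o/(d_o+d_i))² = 0.250
δf = √((∂f/∂d_o · δd_o)² + (∂f/∂d_i · δd_i)²) = √(0.0122 + 0.493) = 0.711 cm

0.711 cm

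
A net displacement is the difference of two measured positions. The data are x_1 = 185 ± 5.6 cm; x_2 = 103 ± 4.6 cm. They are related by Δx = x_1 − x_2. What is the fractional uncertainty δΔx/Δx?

0.0884

Δx is a linear combination, so absolute uncertainties add in quadrature:
  (δx_1)² = 31.4;  (δx_2)² = 21.2
δΔx = √(52.5) = 7.25 cm
Δx = 82.0 cm, so δΔx/Δx = 7.25/82.0 = 0.0884.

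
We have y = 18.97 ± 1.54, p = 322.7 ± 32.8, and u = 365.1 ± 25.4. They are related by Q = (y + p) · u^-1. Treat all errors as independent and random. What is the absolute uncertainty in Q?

0.111

Let w = y + p = 341.7. δw = √(δy² + δp²) = √(2.37 + 1080) = 32.8, so δw/w = 0.0961.
Q is then a monomial in w, u:
δQ/Q = √((δw/w)² + (-1·δu/u)²) = √(0.00924 + 0.00484) = 0.119
Q = 0.9358, so δQ = 0.119 × 0.9358 = 0.111.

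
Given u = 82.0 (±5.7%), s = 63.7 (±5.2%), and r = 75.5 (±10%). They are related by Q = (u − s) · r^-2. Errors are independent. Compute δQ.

Let w = u − s = 18.3. δw = √(δu² + δs²) = √(21.8 + 11.0) = 5.73, so δw/w = 0.313.
Q is then a monomial in w, r:
δQ/Q = √((δw/w)² + (-2·δr/r)²) = √(0.0980 + 0.0400) = 0.371
Q = 0.00321, so δQ = 0.371 × 0.00321 = 0.00119.

0.00119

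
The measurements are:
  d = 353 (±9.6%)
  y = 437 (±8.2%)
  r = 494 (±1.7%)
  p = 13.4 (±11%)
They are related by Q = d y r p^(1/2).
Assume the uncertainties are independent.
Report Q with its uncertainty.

For a monomial Q ∝ d, y, r, p^(1/2), fractional errors add in quadrature:
  (1·δd/d)² = (1×0.0960)² = 0.00922;  (1·δy/y)² = (1×0.0820)² = 0.00672;  (1·δr/r)² = (1×0.0170)² = 0.000289;  (½·δp/p)² = (0.5×0.110)² = 0.00302
δQ/Q = √(0.0193) = 0.139
Q = 2.79e+08, so δQ = 0.139 × 2.79e+08 = 3.87e+07.

(2.79 ± 0.387) × 10^8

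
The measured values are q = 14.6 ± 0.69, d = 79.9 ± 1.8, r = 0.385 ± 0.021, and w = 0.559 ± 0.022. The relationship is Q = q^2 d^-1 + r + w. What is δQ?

Let p = q^2·d^-1 = 2.67. δp/p = √((2·δq/q)² + (-1·δd/d)²) = √(0.00893 + 0.000508) = 0.0972, so δp = 0.259.
Q = p + r + w: δQ = √(δp² + δr² + δw²) = √(0.0672 + 0.000441 + 0.000484) = 0.261

0.261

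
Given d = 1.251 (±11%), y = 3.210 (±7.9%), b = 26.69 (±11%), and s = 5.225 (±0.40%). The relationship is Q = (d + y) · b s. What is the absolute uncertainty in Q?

79.4

Let u = d + y = 4.461. δu = √(δd² + δy²) = √(0.0189 + 0.0643) = 0.289, so δu/u = 0.0647.
Q is then a monomial in u, b, s:
δQ/Q = √((δu/u)² + (1·δb/b)² + (1·δs/s)²) = √(0.00418 + 0.0121 + 1.6e-05) = 0.128
Q = 622.1, so δQ = 0.128 × 622.1 = 79.4.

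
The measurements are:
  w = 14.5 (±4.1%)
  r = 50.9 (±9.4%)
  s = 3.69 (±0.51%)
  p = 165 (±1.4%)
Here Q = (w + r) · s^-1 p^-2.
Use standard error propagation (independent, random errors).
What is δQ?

Let u = w + r = 65.4. δu = √(δw² + δr²) = √(0.353 + 22.9) = 4.82, so δu/u = 0.0737.
Q is then a monomial in u, s, p:
δQ/Q = √((δu/u)² + (-1·δs/s)² + (-2·δp/p)²) = √(0.00543 + 2.6e-05 + 0.000784) = 0.0790
Q = 0.000651, so δQ = 0.0790 × 0.000651 = 5.14e-05.

5.14e-05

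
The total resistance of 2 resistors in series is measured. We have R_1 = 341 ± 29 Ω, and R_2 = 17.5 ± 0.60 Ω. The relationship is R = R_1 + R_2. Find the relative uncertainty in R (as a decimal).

0.0809

For a sum/difference, combine absolute errors in quadrature:
  (δR_1)² = 841;  (δR_2)² = 0.360
δR = √(841) = 29.0 Ω
R = 358 Ω, so δR/R = 29.0/358 = 0.0809.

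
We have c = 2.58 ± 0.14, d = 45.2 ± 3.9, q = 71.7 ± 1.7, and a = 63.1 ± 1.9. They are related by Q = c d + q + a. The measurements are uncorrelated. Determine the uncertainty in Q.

Let p = c·d = 117. δp/p = √((1·δc/c)² + (1·δd/d)²) = √(0.00294 + 0.00744) = 0.102, so δp = 11.9.
Q = p + q + a: δQ = √(δp² + δq² + δa²) = √(141 + 2.89 + 3.61) = 12.2

12.2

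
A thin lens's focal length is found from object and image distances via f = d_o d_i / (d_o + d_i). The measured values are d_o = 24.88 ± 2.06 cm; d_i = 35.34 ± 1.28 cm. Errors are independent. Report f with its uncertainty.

14.60 ± 0.742 cm

∂f/∂d_o = (d_i/(d_o+d_i))² = 0.344;  ∂f/∂d_i = (d_o/(d_o+d_i))² = 0.171
δf = √((∂f/∂d_o · δd_o)² + (∂f/∂d_i · δd_i)²) = √(0.503 + 0.0477) = 0.742 cm
f = 14.60 cm.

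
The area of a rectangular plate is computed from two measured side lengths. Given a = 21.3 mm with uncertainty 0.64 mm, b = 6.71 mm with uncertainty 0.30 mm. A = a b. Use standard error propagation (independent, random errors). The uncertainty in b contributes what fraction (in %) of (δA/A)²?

(δA/A)² = (1·δa/a)² + (1·δb/b)²
  a term: (1×0.0300)² = 0.000903
  b term: (1×0.0447)² = 0.00200
Total = 0.00290. Share from b = 0.00200/0.00290 = 0.689.

68.9%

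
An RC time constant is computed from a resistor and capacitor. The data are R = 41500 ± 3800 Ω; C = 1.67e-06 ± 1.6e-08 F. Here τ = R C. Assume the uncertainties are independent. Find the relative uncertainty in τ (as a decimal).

0.0921

For a monomial τ ∝ R, C, fractional errors add in quadrature:
  (1·δR/R)² = (1×0.0916)² = 0.00838;  (1·δC/C)² = (1×0.00958)² = 9.18e-05
δτ/τ = √(0.00848) = 0.0921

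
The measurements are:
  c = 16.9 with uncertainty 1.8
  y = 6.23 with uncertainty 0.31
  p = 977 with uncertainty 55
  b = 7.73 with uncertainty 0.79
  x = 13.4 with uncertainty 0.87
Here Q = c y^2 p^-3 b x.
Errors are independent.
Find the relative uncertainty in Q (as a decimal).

Since Q is a product/quotient, work with relative uncertainties:
  (1·δc/c)² = (1×0.107)² = 0.0113;  (2·δy/y)² = (2×0.0498)² = 0.00990;  (-3·δp/p)² = (-3×0.0563)² = 0.0285;  (1·δb/b)² = (1×0.102)² = 0.0104;  (1·δx/x)² = (1×0.0649)² = 0.00422
δQ/Q = √(0.0644) = 0.254

0.254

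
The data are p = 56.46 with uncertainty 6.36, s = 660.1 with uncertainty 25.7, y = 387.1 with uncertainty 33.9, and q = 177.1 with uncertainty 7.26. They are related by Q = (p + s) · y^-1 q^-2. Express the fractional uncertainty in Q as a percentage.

Let u = p + s = 716.6. δu = √(δp² + δs²) = √(40.4 + 660) = 26.5, so δu/u = 0.0369.
Q is then a monomial in u, y, q:
δQ/Q = √((δu/u)² + (-1·δy/y)² + (-2·δq/q)²) = √(0.00137 + 0.00767 + 0.00672) = 0.126

12.6%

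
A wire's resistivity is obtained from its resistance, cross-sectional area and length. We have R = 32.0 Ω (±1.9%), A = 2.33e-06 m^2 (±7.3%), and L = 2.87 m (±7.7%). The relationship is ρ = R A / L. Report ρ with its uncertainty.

For a monomial ρ ∝ R, A, L^-1, fractional errors add in quadrature:
  (1·δR/R)² = (1×0.0190)² = 0.000361;  (1·δA/A)² = (1×0.0730)² = 0.00533;  (-1·δL/L)² = (-1×0.0770)² = 0.00593
δρ/ρ = √(0.0116) = 0.108
ρ = 2.6e-05 Ω·m, so δρ = 0.108 × 2.6e-05 = 2.8e-06 Ω·m.

(2.60 ± 0.280) × 10^-5 Ω·m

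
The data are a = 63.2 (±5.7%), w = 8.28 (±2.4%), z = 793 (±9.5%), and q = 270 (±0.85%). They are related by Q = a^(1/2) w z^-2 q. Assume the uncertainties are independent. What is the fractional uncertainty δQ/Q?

Each factor contributes (exponent × relative error)² to (δQ/Q)²:
  (½·δa/a)² = (0.5×0.0570)² = 0.000812;  (1·δw/w)² = (1×0.0240)² = 0.000576;  (-2·δz/z)² = (-2×0.0950)² = 0.0361;  (1·δq/q)² = (1×0.00850)² = 7.23e-05
δQ/Q = √(0.0376) = 0.194

0.194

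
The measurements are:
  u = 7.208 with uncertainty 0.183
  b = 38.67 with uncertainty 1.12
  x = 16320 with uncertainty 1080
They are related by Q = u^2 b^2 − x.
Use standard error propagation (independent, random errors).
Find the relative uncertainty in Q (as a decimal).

0.0991

Let p = u^2·b^2 = 77690. δp/p = √((2·δu/u)² + (2·δb/b)²) = √(0.00258 + 0.00336) = 0.0770, so δp = 5980.
Q = p − x: δQ = √(δp² + δx²) = √(3.58e+07 + 1.17e+06) = 6080
Q = 61370, so δQ/Q = 6080/61370 = 0.0991.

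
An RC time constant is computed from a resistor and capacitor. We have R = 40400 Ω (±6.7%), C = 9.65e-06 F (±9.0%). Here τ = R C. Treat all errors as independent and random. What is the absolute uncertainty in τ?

Since τ is a product/quotient, work with relative uncertainties:
  (1·δR/R)² = (1×0.0670)² = 0.00449;  (1·δC/C)² = (1×0.0900)² = 0.00810
δτ/τ = √(0.0126) = 0.112
τ = 0.390 s, so δτ = 0.112 × 0.390 = 0.0437 s.

0.0437 s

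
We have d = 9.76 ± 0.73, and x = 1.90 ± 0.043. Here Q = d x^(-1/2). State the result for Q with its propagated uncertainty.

Relative error in a monomial: (δQ/Q)² = Σ (nᵢ · δxᵢ/xᵢ)².
  (1·δd/d)² = (1×0.0748)² = 0.00559;  (−½·δx/x)² = (-0.5×0.0226)² = 0.000128
δQ/Q = √(0.00572) = 0.0756
Q = 7.08, so δQ = 0.0756 × 7.08 = 0.536.

7.08 ± 0.536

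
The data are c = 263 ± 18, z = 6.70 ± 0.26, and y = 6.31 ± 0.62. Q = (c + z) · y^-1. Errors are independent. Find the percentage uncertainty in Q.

Let u = c + z = 270. δu = √(δc² + δz²) = √(324 + 0.0676) = 18.0, so δu/u = 0.0667.
Q is then a monomial in u, y:
δQ/Q = √((δu/u)² + (-1·δy/y)²) = √(0.00446 + 0.00965) = 0.119

11.9%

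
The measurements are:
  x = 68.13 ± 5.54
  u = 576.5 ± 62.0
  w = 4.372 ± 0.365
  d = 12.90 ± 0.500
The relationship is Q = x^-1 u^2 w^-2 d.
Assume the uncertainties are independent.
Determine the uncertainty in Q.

944

Since Q is a product/quotient, work with relative uncertainties:
  (-1·δx/x)² = (-1×0.0813)² = 0.00661;  (2·δu/u)² = (2×0.108)² = 0.0463;  (-2·δw/w)² = (-2×0.0835)² = 0.0279;  (1·δd/d)² = (1×0.0388)² = 0.00150
δQ/Q = √(0.0823) = 0.287
Q = 3292, so δQ = 0.287 × 3292 = 944.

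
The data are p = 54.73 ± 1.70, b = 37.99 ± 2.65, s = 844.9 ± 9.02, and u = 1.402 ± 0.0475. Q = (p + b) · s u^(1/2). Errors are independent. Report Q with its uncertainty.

92760 ± 3660

Let w = p + b = 92.72. δw = √(δp² + δb²) = √(2.89 + 7.02) = 3.15, so δw/w = 0.0340.
Q is then a monomial in w, s, u:
δQ/Q = √((δw/w)² + (1·δs/s)² + (½·δu/u)²) = √(0.00115 + 0.000114 + 0.000287) = 0.0394
Q = 92760, so δQ = 0.0394 × 92760 = 3660.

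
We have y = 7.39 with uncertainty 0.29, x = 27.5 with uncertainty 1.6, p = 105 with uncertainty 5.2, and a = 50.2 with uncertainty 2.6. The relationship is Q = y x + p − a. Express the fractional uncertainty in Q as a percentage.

Let w = y·x = 203. δw/w = √((1·δy/y)² + (1·δx/x)²) = √(0.00154 + 0.00339) = 0.0702, so δw = 14.3.
Q = w + p − a: δQ = √(δw² + δp² + δa²) = √(203 + 27.0 + 6.76) = 15.4
Q = 258, so δQ/Q = 15.4/258 = 0.0597.

5.97%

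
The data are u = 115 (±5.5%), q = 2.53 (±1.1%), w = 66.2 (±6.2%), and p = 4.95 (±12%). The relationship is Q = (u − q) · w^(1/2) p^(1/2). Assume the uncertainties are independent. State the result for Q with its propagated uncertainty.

2040 ± 179

Let h = u − q = 112. δh = √(δu² + δq²) = √(40.0 + 0.000775) = 6.33, so δh/h = 0.0562.
Q is then a monomial in h, w, p:
δQ/Q = √((δh/h)² + (½·δw/w)² + (½·δp/p)²) = √(0.00316 + 0.000961 + 0.00360) = 0.0879
Q = 2040, so δQ = 0.0879 × 2040 = 179.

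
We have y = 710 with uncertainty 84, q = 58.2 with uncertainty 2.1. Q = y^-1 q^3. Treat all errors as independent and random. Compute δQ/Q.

0.160

Relative error in a monomial: (δQ/Q)² = Σ (nᵢ · δxᵢ/xᵢ)².
  (-1·δy/y)² = (-1×0.118)² = 0.0140;  (3·δq/q)² = (3×0.0361)² = 0.0117
δQ/Q = √(0.0257) = 0.160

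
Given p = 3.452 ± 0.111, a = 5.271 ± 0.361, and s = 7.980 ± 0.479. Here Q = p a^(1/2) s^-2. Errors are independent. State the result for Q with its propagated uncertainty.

0.1245 ± 0.0160

Each factor contributes (exponent × relative error)² to (δQ/Q)²:
  (1·δp/p)² = (1×0.0322)² = 0.00103;  (½·δa/a)² = (0.5×0.0685)² = 0.00117;  (-2·δs/s)² = (-2×0.0600)² = 0.0144
δQ/Q = √(0.0166) = 0.129
Q = 0.1245, so δQ = 0.129 × 0.1245 = 0.0160.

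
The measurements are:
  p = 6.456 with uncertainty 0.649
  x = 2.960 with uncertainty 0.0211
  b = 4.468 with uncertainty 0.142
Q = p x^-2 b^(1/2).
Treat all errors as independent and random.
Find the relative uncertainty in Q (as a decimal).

0.103

Q is a product of powers, so relative uncertainties combine in quadrature:
  (1·δp/p)² = (1×0.101)² = 0.0101;  (-2·δx/x)² = (-2×0.00713)² = 0.000203;  (½·δb/b)² = (0.5×0.0318)² = 0.000253
δQ/Q = √(0.0106) = 0.103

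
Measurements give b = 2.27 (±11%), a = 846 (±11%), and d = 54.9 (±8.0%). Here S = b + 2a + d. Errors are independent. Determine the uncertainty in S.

S is a linear combination, so absolute uncertainties add in quadrature:
  (δb)² = 0.0624;  (2·δa)² = 34600;  (δd)² = 19.3
δS = √(34700) = 186

186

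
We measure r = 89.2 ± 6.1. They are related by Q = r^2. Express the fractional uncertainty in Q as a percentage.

Products/powers → add relative errors in quadrature, weighted by exponent:
  (2·δr/r)² = (2×0.0684)² = 0.0187
δQ/Q = √(0.0187) = 0.137

13.7%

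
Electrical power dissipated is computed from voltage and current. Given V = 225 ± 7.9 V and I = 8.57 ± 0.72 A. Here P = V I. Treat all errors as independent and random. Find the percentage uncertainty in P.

9.11%

P is a product of powers, so relative uncertainties combine in quadrature:
  (1·δV/V)² = (1×0.0351)² = 0.00123;  (1·δI/I)² = (1×0.0840)² = 0.00706
δP/P = √(0.00829) = 0.0911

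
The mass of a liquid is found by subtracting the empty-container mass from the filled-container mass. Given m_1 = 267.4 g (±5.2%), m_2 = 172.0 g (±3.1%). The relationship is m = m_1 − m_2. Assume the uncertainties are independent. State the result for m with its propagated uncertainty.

95.40 ± 14.9 g

Each term contributes (cᵢ δxᵢ)² to (δm)²:
  (δm_1)² = 193;  (δm_2)² = 28.4
δm = √(222) = 14.9 g
m = 95.40 g.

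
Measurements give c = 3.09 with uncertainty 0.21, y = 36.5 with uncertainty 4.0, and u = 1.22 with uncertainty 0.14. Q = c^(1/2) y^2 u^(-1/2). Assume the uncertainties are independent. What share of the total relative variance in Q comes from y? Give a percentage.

(δQ/Q)² = (½·δc/c)² + (2·δy/y)² + (−½·δu/u)²
  c term: (0.5×0.0680)² = 0.00115
  y term: (2×0.110)² = 0.0480
  u term: (-0.5×0.115)² = 0.00329
Total = 0.0525. Share from y = 0.0480/0.0525 = 0.915.

91.5%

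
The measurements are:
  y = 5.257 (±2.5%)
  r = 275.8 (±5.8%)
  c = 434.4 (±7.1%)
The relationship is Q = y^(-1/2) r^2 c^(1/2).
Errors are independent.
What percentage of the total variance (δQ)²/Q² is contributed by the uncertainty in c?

(δQ/Q)² = (−½·δy/y)² + (2·δr/r)² + (½·δc/c)²
  y term: (-0.5×0.0250)² = 0.000156
  r term: (2×0.0580)² = 0.0135
  c term: (0.5×0.0710)² = 0.00126
Total = 0.0149. Share from c = 0.00126/0.0149 = 0.0847.

8.47%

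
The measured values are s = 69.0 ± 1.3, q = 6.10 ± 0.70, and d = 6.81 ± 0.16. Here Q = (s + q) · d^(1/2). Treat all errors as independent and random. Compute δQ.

4.49

Let u = s + q = 75.1. δu = √(δs² + δq²) = √(1.69 + 0.490) = 1.48, so δu/u = 0.0197.
Q is then a monomial in u, d:
δQ/Q = √((δu/u)² + (½·δd/d)²) = √(0.000387 + 0.000138) = 0.0229
Q = 196, so δQ = 0.0229 × 196 = 4.49.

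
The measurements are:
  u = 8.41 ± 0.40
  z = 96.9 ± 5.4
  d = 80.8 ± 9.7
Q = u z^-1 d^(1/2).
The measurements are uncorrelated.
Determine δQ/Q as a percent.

Since Q is a product/quotient, work with relative uncertainties:
  (1·δu/u)² = (1×0.0476)² = 0.00226;  (-1·δz/z)² = (-1×0.0557)² = 0.00311;  (½·δd/d)² = (0.5×0.120)² = 0.00360
δQ/Q = √(0.00897) = 0.0947

9.47%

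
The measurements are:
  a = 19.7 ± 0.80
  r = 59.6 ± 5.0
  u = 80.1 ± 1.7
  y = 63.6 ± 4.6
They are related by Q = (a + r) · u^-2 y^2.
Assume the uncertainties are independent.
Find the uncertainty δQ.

8.19

Let w = a + r = 79.3. δw = √(δa² + δr²) = √(0.640 + 25.0) = 5.06, so δw/w = 0.0639.
Q is then a monomial in w, u, y:
δQ/Q = √((δw/w)² + (-2·δu/u)² + (2·δy/y)²) = √(0.00408 + 0.00180 + 0.0209) = 0.164
Q = 50.0, so δQ = 0.164 × 50.0 = 8.19.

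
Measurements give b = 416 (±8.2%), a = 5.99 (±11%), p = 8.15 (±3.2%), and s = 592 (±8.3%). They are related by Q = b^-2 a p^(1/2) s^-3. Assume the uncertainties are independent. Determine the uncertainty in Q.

For a monomial Q ∝ b^-2, a, p^(1/2), s^-3, fractional errors add in quadrature:
  (-2·δb/b)² = (-2×0.0820)² = 0.0269;  (1·δa/a)² = (1×0.110)² = 0.0121;  (½·δp/p)² = (0.5×0.0320)² = 0.000256;  (-3·δs/s)² = (-3×0.0830)² = 0.0620
δQ/Q = √(0.101) = 0.318
Q = 4.76e-13, so δQ = 0.318 × 4.76e-13 = 1.52e-13.

1.52e-13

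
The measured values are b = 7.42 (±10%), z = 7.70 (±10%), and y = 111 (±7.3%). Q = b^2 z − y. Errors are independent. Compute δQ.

95.1

Let p = b^2·z = 424. δp/p = √((2·δb/b)² + (1·δz/z)²) = √(0.0400 + 0.0100) = 0.224, so δp = 94.8.
Q = p − y: δQ = √(δp² + δy²) = √(8990 + 65.7) = 95.1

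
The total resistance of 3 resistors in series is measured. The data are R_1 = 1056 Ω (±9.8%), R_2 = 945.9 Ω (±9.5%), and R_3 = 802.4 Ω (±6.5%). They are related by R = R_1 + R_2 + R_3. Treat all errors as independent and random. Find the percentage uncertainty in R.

Absolute uncertainties add in quadrature for a linear combination:
  (δR_1)² = 10700;  (δR_2)² = 8070;  (δR_3)² = 2720
δR = √(21500) = 147 Ω
R = 2804 Ω, so δR/R = 147/2804 = 0.0523.

5.23%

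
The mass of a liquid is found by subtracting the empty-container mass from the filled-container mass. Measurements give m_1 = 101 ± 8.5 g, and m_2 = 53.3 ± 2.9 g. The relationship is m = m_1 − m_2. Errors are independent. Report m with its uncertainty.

Absolute uncertainties add in quadrature for a linear combination:
  (δm_1)² = 72.2;  (δm_2)² = 8.41
δm = √(80.7) = 8.98 g
m = 47.7 g.

47.7 ± 8.98 g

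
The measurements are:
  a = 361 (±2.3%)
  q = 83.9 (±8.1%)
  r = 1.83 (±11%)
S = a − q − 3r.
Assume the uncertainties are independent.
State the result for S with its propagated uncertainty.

272 ± 10.7

Absolute uncertainties add in quadrature for a linear combination:
  (δa)² = 68.9;  (δq)² = 46.2;  (3·δr)² = 0.365
δS = √(115) = 10.7
S = 272.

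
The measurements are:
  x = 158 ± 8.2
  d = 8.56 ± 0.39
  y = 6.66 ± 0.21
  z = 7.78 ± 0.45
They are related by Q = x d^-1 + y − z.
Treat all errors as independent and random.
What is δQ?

Let p = x·d^-1 = 18.5. δp/p = √((1·δx/x)² + (-1·δd/d)²) = √(0.00269 + 0.00208) = 0.0691, so δp = 1.27.
Q = p + y − z: δQ = √(δp² + δy² + δz²) = √(1.62 + 0.0441 + 0.203) = 1.37

1.37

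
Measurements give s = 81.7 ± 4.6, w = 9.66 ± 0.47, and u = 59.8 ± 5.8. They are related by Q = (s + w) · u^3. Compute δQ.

Let h = s + w = 91.4. δh = √(δs² + δw²) = √(21.2 + 0.221) = 4.62, so δh/h = 0.0506.
Q is then a monomial in h, u:
δQ/Q = √((δh/h)² + (3·δu/u)²) = √(0.00256 + 0.0847) = 0.295
Q = 1.95e+07, so δQ = 0.295 × 1.95e+07 = 5.77e+06.

5.77e+06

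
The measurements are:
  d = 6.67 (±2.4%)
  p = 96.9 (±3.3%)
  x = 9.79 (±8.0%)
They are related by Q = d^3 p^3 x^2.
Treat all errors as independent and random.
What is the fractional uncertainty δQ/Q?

Each factor contributes (exponent × relative error)² to (δQ/Q)²:
  (3·δd/d)² = (3×0.0240)² = 0.00518;  (3·δp/p)² = (3×0.0330)² = 0.00980;  (2·δx/x)² = (2×0.0800)² = 0.0256
δQ/Q = √(0.0406) = 0.201

0.201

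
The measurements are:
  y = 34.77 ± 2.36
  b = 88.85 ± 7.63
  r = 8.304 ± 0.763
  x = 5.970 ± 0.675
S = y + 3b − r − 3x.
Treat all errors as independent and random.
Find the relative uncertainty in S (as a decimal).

0.0840

Absolute uncertainties add in quadrature for a linear combination:
  (δy)² = 5.57;  (3·δb)² = 524;  (δr)² = 0.582;  (3·δx)² = 4.10
δS = √(534) = 23.1
S = 275.1, so δS/S = 23.1/275.1 = 0.0840.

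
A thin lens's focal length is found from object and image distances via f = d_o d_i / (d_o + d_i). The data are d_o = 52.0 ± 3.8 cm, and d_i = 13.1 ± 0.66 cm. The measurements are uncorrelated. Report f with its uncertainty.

∂f/∂d_o = (d_i/(d_o+d_i))² = 0.0405;  ∂f/∂d_i = (d_o/(d_o+d_i))² = 0.638
δf = √((∂f/∂d_o · δd_o)² + (∂f/∂d_i · δd_i)²) = √(0.0237 + 0.177) = 0.448 cm
f = 10.5 cm.

10.5 ± 0.448 cm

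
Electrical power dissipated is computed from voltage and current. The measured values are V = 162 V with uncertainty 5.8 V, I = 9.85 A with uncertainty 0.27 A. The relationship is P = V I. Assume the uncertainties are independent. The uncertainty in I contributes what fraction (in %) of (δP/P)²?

37.0%

(δP/P)² = (1·δV/V)² + (1·δI/I)²
  V term: (1×0.0358)² = 0.00128
  I term: (1×0.0274)² = 0.000751
Total = 0.00203. Share from I = 0.000751/0.00203 = 0.370.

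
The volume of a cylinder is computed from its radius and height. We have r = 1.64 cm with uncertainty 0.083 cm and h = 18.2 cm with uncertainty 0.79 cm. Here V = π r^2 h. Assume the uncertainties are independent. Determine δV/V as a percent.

11.0%

V is a product of powers, so relative uncertainties combine in quadrature:
  (2·δr/r)² = (2×0.0506)² = 0.0102;  (1·δh/h)² = (1×0.0434)² = 0.00188
δV/V = √(0.0121) = 0.110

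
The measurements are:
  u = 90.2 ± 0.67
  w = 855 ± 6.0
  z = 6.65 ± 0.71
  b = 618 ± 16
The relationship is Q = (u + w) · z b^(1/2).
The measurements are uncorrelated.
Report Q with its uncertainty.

(1.56 ± 0.168) × 10^5

Let h = u + w = 945. δh = √(δu² + δw²) = √(0.449 + 36.0) = 6.04, so δh/h = 0.00639.
Q is then a monomial in h, z, b:
δQ/Q = √((δh/h)² + (1·δz/z)² + (½·δb/b)²) = √(4.08e-05 + 0.0114 + 0.000168) = 0.108
Q = 1.56e+05, so δQ = 0.108 × 1.56e+05 = 16800.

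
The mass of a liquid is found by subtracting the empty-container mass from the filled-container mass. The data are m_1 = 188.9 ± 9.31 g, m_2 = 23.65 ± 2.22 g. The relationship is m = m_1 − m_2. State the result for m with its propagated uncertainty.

Absolute uncertainties add in quadrature for a linear combination:
  (δm_1)² = 86.7;  (δm_2)² = 4.93
δm = √(91.6) = 9.57 g
m = 165.2 g.

165.2 ± 9.57 g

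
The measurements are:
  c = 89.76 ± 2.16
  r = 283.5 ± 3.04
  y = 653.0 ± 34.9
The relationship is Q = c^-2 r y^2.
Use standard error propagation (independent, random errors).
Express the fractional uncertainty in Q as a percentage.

11.8%

Since Q is a product/quotient, work with relative uncertainties:
  (-2·δc/c)² = (-2×0.0241)² = 0.00232;  (1·δr/r)² = (1×0.0107)² = 0.000115;  (2·δy/y)² = (2×0.0534)² = 0.0114
δQ/Q = √(0.0139) = 0.118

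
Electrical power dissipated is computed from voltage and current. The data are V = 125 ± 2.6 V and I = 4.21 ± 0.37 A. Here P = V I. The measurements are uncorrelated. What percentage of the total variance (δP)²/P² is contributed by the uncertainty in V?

(δP/P)² = (1·δV/V)² + (1·δI/I)²
  V term: (1×0.0208)² = 0.000433
  I term: (1×0.0879)² = 0.00772
Total = 0.00816. Share from V = 0.000433/0.00816 = 0.0530.

5.30%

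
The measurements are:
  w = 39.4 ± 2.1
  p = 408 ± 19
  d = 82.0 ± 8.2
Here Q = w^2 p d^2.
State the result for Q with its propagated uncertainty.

(4.26 ± 0.985) × 10^9

For a monomial Q ∝ w^2, p, d^2, fractional errors add in quadrature:
  (2·δw/w)² = (2×0.0533)² = 0.0114;  (1·δp/p)² = (1×0.0466)² = 0.00217;  (2·δd/d)² = (2×0.100)² = 0.0400
δQ/Q = √(0.0535) = 0.231
Q = 4.26e+09, so δQ = 0.231 × 4.26e+09 = 9.85e+08.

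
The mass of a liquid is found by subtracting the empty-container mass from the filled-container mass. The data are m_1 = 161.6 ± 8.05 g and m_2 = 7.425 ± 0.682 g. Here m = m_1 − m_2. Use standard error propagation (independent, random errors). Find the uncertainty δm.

8.08 g

m is a linear combination, so absolute uncertainties add in quadrature:
  (δm_1)² = 64.8;  (δm_2)² = 0.465
δm = √(65.3) = 8.08 g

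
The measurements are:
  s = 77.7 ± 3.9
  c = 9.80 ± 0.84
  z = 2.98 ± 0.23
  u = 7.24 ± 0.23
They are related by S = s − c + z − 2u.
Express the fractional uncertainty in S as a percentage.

7.13%

S is a linear combination, so absolute uncertainties add in quadrature:
  (δs)² = 15.2;  (δc)² = 0.706;  (δz)² = 0.0529;  (2·δu)² = 0.212
δS = √(16.2) = 4.02
S = 56.4, so δS/S = 4.02/56.4 = 0.0713.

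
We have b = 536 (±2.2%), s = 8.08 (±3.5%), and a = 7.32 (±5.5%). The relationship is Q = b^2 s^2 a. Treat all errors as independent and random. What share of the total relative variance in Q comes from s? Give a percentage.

49.7%

(δQ/Q)² = (2·δb/b)² + (2·δs/s)² + (1·δa/a)²
  b term: (2×0.0220)² = 0.00194
  s term: (2×0.0350)² = 0.00490
  a term: (1×0.0550)² = 0.00302
Total = 0.00986. Share from s = 0.00490/0.00986 = 0.497.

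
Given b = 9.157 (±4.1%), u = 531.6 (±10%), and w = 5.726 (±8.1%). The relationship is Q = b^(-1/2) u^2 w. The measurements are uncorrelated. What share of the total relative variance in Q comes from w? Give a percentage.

14.0%

(δQ/Q)² = (−½·δb/b)² + (2·δu/u)² + (1·δw/w)²
  b term: (-0.5×0.0410)² = 0.000420
  u term: (2×0.100)² = 0.0400
  w term: (1×0.0810)² = 0.00656
Total = 0.0470. Share from w = 0.00656/0.0470 = 0.140.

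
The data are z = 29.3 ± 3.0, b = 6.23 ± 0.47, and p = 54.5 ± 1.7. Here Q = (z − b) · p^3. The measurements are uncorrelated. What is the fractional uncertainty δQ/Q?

Let u = z − b = 23.1. δu = √(δz² + δb²) = √(9.00 + 0.221) = 3.04, so δu/u = 0.132.
Q is then a monomial in u, p:
δQ/Q = √((δu/u)² + (3·δp/p)²) = √(0.0173 + 0.00876) = 0.161

0.161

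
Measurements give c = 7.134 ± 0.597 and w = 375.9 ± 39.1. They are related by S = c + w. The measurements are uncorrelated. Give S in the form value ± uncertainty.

Sums and differences: (δS)² = Σ (cᵢ δxᵢ)².
  (δc)² = 0.356;  (δw)² = 1530
δS = √(1530) = 39.1
S = 383.0.

383.0 ± 39.1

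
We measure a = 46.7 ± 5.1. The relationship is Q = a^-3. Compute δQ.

3.22e-06

Q ∝ a^-3, so δQ/Q = |-3| · δa/a = 3 × 0.109 = 0.328.
Q = 9.82e-06, so δQ = 0.328 × 9.82e-06 = 3.22e-06.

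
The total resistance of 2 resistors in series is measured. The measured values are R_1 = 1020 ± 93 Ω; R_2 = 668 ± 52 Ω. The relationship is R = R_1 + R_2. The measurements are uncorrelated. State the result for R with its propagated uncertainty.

Absolute uncertainties add in quadrature for a linear combination:
  (δR_1)² = 8650;  (δR_2)² = 2700
δR = √(11400) = 107 Ω
R = 1690 Ω.

1690 ± 107 Ω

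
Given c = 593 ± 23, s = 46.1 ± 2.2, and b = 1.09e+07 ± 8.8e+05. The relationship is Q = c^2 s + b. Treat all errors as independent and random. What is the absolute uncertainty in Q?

Let p = c^2·s = 1.62e+07. δp/p = √((2·δc/c)² + (1·δs/s)²) = √(0.00602 + 0.00228) = 0.0911, so δp = 1.48e+06.
Q = p + b: δQ = √(δp² + δb²) = √(2.18e+12 + 7.74e+11) = 1.72e+06

1.72e+06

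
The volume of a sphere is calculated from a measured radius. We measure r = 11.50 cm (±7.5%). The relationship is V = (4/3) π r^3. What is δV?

1430 cm^3

V ∝ r^3, so δV/V = |3| · δr/r = 3 × 0.0750 = 0.225.
V = 6371 cm^3, so δV = 0.225 × 6371 = 1430 cm^3.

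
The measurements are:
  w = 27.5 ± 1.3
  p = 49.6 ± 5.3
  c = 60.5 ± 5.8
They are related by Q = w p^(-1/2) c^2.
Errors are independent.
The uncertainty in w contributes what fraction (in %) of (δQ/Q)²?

(δQ/Q)² = (1·δw/w)² + (−½·δp/p)² + (2·δc/c)²
  w term: (1×0.0473)² = 0.00223
  p term: (-0.5×0.107)² = 0.00285
  c term: (2×0.0959)² = 0.0368
Total = 0.0419. Share from w = 0.00223/0.0419 = 0.0534.

5.34%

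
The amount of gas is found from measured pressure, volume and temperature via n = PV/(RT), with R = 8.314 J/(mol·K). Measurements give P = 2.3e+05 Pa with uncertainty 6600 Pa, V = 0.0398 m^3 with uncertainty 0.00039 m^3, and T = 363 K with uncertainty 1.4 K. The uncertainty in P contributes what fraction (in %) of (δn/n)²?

(δn/n)² = (1·δP/P)² + (1·δV/V)² + (-1·δT/T)²
  P term: (1×0.0287)² = 0.000823
  V term: (1×0.00980)² = 9.6e-05
  T term: (-1×0.00386)² = 1.49e-05
Total = 0.000934. Share from P = 0.000823/0.000934 = 0.881.

88.1%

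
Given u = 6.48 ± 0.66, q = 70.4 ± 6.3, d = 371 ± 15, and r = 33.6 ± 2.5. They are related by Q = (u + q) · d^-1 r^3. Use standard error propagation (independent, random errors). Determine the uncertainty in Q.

Let w = u + q = 76.9. δw = √(δu² + δq²) = √(0.436 + 39.7) = 6.33, so δw/w = 0.0824.
Q is then a monomial in w, d, r:
δQ/Q = √((δw/w)² + (-1·δd/d)² + (3·δr/r)²) = √(0.00679 + 0.00163 + 0.0498) = 0.241
Q = 7860, so δQ = 0.241 × 7860 = 1900.

1900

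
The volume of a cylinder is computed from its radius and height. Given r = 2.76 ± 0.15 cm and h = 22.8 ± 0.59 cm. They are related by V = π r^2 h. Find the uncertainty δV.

61.0 cm^3

Each factor contributes (exponent × relative error)² to (δV/V)²:
  (2·δr/r)² = (2×0.0543)² = 0.0118;  (1·δh/h)² = (1×0.0259)² = 0.000670
δV/V = √(0.0125) = 0.112
V = 546 cm^3, so δV = 0.112 × 546 = 61.0 cm^3.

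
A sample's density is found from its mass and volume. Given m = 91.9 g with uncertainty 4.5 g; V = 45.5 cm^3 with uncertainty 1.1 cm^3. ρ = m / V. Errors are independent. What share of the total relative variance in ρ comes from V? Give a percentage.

(δρ/ρ)² = (1·δm/m)² + (-1·δV/V)²
  m term: (1×0.0490)² = 0.00240
  V term: (-1×0.0242)² = 0.000584
Total = 0.00298. Share from V = 0.000584/0.00298 = 0.196.

19.6%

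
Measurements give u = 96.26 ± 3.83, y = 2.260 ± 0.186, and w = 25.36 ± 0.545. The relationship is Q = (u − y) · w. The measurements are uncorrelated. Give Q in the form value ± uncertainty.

2384 ± 110

Let h = u − y = 94.00. δh = √(δu² + δy²) = √(14.7 + 0.0346) = 3.83, so δh/h = 0.0408.
Q is then a monomial in h, w:
δQ/Q = √((δh/h)² + (1·δw/w)²) = √(0.00166 + 0.000462) = 0.0461
Q = 2384, so δQ = 0.0461 × 2384 = 110.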